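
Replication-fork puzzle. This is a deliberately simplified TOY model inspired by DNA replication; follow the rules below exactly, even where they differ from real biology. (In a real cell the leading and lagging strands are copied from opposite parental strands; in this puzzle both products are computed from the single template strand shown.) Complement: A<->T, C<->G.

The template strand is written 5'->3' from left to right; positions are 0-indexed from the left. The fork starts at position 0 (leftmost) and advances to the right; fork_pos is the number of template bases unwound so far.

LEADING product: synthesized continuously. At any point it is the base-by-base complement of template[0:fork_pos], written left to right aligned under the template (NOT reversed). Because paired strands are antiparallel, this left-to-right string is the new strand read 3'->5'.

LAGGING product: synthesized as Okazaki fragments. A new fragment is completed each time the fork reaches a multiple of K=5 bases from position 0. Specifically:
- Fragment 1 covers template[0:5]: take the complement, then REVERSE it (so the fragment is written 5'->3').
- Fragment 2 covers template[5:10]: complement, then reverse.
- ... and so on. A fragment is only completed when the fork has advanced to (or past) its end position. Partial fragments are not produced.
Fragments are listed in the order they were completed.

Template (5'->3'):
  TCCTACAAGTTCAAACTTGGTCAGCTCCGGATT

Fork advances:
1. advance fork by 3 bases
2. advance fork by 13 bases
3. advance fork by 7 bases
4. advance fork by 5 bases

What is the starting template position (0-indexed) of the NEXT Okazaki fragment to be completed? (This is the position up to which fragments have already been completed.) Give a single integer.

Answer: 25

Derivation:
Step 1: advance 3 -> fork_pos = 0 + 3 = 3. Next multiple of 5 is 5 (not reached); still 0 fragment(s).
Step 2: advance 13 -> fork_pos = 3 + 13 = 16. Reached multiple(s) of 5: 5, 10, 15 -> fragments 1-3 completed (3 total).
Step 3: advance 7 -> fork_pos = 16 + 7 = 23. Reached multiple(s) of 5: 20 -> fragment 4 completed (4 total).
Step 4: advance 5 -> fork_pos = 23 + 5 = 28. Reached multiple(s) of 5: 25 -> fragment 5 completed (5 total).
5 fragment(s) completed, covering template[0:25] (5 x 5 = 25). The next fragment, fragment 6, covers template[25:30], so it starts at position 25.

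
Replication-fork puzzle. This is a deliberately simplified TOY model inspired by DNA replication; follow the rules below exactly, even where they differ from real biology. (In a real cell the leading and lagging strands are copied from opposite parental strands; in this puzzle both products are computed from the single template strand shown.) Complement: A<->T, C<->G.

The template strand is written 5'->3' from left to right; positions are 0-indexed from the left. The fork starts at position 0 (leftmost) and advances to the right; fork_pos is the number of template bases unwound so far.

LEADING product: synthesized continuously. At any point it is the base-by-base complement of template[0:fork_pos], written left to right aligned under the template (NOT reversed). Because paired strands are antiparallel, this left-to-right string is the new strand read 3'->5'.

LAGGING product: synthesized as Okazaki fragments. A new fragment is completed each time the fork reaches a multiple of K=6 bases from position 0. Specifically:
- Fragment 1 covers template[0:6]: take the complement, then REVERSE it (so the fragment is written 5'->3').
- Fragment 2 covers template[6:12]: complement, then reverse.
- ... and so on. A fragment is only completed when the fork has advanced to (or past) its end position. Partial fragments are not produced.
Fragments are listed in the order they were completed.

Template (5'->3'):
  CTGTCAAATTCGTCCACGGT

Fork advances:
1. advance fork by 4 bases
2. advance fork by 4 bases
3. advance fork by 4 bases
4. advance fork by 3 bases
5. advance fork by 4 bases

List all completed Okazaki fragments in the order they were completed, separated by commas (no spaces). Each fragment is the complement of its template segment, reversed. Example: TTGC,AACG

Step 1: advance 4 -> fork_pos = 0 + 4 = 4. Next multiple of 6 is 6 (not reached); still 0 fragment(s).
Step 2: advance 4 -> fork_pos = 4 + 4 = 8. Reached multiple(s) of 6: 6 -> fragment 1 completed (1 total).
Step 3: advance 4 -> fork_pos = 8 + 4 = 12. Reached multiple(s) of 6: 12 -> fragment 2 completed (2 total).
Step 4: advance 3 -> fork_pos = 12 + 3 = 15. Next multiple of 6 is 18 (not reached); still 2 fragment(s).
Step 5: advance 4 -> fork_pos = 15 + 4 = 19. Reached multiple(s) of 6: 18 -> fragment 3 completed (3 total).
Final fork_pos = 19, so 3 fragment(s) are complete. Build each: template segment -> complement -> reverse.
Fragment 1: template[0:6] = CTGTCA -> complement GACAGT -> reversed TGACAG
Fragment 2: template[6:12] = AATTCG -> complement TTAAGC -> reversed CGAATT
Fragment 3: template[12:18] = TCCACG -> complement AGGTGC -> reversed CGTGGA

Answer: TGACAG,CGAATT,CGTGGA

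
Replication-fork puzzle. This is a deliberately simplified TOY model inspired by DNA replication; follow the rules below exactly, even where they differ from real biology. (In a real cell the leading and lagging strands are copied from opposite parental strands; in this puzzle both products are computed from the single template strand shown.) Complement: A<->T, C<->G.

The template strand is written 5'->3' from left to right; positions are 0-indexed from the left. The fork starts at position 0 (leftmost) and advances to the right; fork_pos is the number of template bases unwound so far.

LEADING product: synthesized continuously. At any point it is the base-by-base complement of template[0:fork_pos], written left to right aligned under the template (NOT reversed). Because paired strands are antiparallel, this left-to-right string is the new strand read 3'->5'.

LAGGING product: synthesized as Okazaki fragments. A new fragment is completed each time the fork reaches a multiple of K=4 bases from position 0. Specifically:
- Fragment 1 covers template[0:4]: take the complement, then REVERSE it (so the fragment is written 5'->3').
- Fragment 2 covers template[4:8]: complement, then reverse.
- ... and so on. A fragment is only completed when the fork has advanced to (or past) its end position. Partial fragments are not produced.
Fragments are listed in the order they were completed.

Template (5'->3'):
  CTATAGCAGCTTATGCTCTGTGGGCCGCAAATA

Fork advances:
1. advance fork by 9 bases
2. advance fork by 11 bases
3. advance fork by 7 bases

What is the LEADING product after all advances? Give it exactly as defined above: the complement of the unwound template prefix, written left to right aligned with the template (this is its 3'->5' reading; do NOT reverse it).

Step 1: advance 9 -> fork_pos = 0 + 9 = 9.
Step 2: advance 11 -> fork_pos = 9 + 11 = 20.
Step 3: advance 7 -> fork_pos = 20 + 7 = 27.
Unwound prefix: template[0:27] = CTATAGCAGCTTATGCTCTGTGGGCCG
Complement it base by base (A<->T, C<->G), keeping left-to-right order:
  [0:5] CTATA -> GATAT
  [5:10] GCAGC -> CGTCG
  [10:15] TTATG -> AATAC
  [15:20] CTCTG -> GAGAC
  [20:25] TGGGC -> ACCCG
  [25:27] CG -> GC
Concatenate: GATATCGTCGAATACGAGACACCCGGC (length 27; written aligned with the template, i.e. 3'->5').

Answer: GATATCGTCGAATACGAGACACCCGGC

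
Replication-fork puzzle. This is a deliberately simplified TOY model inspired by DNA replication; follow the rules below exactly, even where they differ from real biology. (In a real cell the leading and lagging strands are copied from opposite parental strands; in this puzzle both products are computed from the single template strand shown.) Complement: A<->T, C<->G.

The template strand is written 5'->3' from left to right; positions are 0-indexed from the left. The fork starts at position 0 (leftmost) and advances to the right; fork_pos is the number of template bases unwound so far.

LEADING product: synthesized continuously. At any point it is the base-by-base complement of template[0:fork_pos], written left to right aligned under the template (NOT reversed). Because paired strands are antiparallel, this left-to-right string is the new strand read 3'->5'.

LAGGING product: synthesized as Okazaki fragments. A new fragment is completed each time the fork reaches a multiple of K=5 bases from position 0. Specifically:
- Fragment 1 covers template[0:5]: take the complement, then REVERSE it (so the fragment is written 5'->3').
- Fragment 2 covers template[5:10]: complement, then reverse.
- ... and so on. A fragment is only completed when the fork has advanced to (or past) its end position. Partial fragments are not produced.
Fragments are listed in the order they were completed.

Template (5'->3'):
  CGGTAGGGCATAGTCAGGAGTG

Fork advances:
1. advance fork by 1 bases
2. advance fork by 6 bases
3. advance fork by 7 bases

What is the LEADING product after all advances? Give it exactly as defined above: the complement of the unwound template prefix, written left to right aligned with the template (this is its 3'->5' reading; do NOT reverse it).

Answer: GCCATCCCGTATCA

Derivation:
Step 1: advance 1 -> fork_pos = 0 + 1 = 1.
Step 2: advance 6 -> fork_pos = 1 + 6 = 7.
Step 3: advance 7 -> fork_pos = 7 + 7 = 14.
Unwound prefix: template[0:14] = CGGTAGGGCATAGT
Complement it base by base (A<->T, C<->G), keeping left-to-right order:
  [0:5] CGGTA -> GCCAT
  [5:10] GGGCA -> CCCGT
  [10:14] TAGT -> ATCA
Concatenate: GCCATCCCGTATCA (length 14; written aligned with the template, i.e. 3'->5').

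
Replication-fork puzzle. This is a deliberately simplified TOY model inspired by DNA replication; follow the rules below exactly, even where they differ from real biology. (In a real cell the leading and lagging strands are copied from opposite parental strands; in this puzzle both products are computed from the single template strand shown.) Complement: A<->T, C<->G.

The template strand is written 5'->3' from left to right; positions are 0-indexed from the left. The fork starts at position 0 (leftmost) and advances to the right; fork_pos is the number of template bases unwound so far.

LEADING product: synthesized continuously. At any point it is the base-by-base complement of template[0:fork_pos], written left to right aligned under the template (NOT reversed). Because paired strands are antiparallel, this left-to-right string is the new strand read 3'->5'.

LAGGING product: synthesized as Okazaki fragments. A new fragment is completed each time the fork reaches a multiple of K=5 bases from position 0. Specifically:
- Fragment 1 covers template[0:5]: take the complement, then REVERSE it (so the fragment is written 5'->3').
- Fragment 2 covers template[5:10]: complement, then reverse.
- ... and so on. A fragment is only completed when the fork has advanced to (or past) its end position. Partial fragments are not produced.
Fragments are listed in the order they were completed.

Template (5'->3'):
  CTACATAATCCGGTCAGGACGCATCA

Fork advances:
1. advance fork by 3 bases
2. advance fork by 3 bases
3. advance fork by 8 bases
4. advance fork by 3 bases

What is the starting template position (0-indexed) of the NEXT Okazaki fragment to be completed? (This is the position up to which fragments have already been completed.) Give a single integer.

Step 1: advance 3 -> fork_pos = 0 + 3 = 3. Next multiple of 5 is 5 (not reached); still 0 fragment(s).
Step 2: advance 3 -> fork_pos = 3 + 3 = 6. Reached multiple(s) of 5: 5 -> fragment 1 completed (1 total).
Step 3: advance 8 -> fork_pos = 6 + 8 = 14. Reached multiple(s) of 5: 10 -> fragment 2 completed (2 total).
Step 4: advance 3 -> fork_pos = 14 + 3 = 17. Reached multiple(s) of 5: 15 -> fragment 3 completed (3 total).
3 fragment(s) completed, covering template[0:15] (3 x 5 = 15). The next fragment, fragment 4, covers template[15:20], so it starts at position 15.

Answer: 15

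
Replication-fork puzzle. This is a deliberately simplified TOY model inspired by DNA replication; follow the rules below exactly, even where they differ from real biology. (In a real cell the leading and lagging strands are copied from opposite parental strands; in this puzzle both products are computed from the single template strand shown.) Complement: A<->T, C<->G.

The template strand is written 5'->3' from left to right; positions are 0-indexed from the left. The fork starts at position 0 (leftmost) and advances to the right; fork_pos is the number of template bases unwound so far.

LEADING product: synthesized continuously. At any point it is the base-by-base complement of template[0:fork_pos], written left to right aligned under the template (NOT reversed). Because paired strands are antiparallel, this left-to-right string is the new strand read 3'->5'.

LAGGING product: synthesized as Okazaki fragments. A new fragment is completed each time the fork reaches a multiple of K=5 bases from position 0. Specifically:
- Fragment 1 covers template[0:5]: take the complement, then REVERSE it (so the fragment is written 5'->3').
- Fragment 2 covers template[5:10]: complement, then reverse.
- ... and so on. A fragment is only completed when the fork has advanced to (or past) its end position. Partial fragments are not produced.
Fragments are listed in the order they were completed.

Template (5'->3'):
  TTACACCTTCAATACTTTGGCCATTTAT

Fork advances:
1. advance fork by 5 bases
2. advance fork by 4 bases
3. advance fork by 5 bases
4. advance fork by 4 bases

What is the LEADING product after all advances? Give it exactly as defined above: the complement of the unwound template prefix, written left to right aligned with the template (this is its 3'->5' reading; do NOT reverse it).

Step 1: advance 5 -> fork_pos = 0 + 5 = 5.
Step 2: advance 4 -> fork_pos = 5 + 4 = 9.
Step 3: advance 5 -> fork_pos = 9 + 5 = 14.
Step 4: advance 4 -> fork_pos = 14 + 4 = 18.
Unwound prefix: template[0:18] = TTACACCTTCAATACTTT
Complement it base by base (A<->T, C<->G), keeping left-to-right order:
  [0:5] TTACA -> AATGT
  [5:10] CCTTC -> GGAAG
  [10:15] AATAC -> TTATG
  [15:18] TTT -> AAA
Concatenate: AATGTGGAAGTTATGAAA (length 18; written aligned with the template, i.e. 3'->5').

Answer: AATGTGGAAGTTATGAAA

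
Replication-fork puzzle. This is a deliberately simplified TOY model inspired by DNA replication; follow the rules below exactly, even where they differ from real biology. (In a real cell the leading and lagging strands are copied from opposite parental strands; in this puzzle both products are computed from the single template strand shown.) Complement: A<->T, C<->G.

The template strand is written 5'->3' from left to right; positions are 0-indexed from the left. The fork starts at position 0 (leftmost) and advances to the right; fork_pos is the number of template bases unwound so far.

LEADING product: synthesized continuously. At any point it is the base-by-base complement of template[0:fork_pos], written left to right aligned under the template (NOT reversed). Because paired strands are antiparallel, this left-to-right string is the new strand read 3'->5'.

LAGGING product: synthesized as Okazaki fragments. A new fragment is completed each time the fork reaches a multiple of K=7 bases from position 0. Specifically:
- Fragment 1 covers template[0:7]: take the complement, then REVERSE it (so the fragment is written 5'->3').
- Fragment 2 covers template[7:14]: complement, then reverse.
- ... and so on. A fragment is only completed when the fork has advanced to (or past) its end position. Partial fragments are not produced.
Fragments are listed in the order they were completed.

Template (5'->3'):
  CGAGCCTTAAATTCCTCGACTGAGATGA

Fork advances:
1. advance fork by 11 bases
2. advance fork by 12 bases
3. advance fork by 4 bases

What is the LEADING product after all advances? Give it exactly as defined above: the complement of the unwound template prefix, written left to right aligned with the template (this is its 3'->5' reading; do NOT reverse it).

Answer: GCTCGGAATTTAAGGAGCTGACTCTAC

Derivation:
Step 1: advance 11 -> fork_pos = 0 + 11 = 11.
Step 2: advance 12 -> fork_pos = 11 + 12 = 23.
Step 3: advance 4 -> fork_pos = 23 + 4 = 27.
Unwound prefix: template[0:27] = CGAGCCTTAAATTCCTCGACTGAGATG
Complement it base by base (A<->T, C<->G), keeping left-to-right order:
  [0:5] CGAGC -> GCTCG
  [5:10] CTTAA -> GAATT
  [10:15] ATTCC -> TAAGG
  [15:20] TCGAC -> AGCTG
  [20:25] TGAGA -> ACTCT
  [25:27] TG -> AC
Concatenate: GCTCGGAATTTAAGGAGCTGACTCTAC (length 27; written aligned with the template, i.e. 3'->5').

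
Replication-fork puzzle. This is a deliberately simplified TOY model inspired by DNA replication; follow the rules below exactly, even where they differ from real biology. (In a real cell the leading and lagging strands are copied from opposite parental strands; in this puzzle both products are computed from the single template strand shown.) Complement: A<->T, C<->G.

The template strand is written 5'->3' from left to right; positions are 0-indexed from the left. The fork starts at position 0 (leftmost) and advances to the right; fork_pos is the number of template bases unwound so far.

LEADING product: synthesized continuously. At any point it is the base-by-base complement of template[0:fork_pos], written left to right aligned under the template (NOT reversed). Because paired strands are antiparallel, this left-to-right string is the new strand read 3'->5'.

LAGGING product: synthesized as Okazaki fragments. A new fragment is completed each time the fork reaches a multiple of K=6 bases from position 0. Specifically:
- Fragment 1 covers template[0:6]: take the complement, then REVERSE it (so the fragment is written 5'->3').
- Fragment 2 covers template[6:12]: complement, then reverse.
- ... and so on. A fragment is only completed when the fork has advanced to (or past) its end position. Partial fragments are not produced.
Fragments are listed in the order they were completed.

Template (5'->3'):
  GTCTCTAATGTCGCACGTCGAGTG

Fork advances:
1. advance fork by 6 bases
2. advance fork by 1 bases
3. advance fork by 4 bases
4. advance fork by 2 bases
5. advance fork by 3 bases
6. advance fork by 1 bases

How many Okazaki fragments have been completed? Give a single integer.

Answer: 2

Derivation:
Step 1: advance 6 -> fork_pos = 0 + 6 = 6. Reached multiple(s) of 6: 6 -> fragment 1 completed (1 total).
Step 2: advance 1 -> fork_pos = 6 + 1 = 7. Next multiple of 6 is 12 (not reached); still 1 fragment(s).
Step 3: advance 4 -> fork_pos = 7 + 4 = 11. Next multiple of 6 is 12 (not reached); still 1 fragment(s).
Step 4: advance 2 -> fork_pos = 11 + 2 = 13. Reached multiple(s) of 6: 12 -> fragment 2 completed (2 total).
Step 5: advance 3 -> fork_pos = 13 + 3 = 16. Next multiple of 6 is 18 (not reached); still 2 fragment(s).
Step 6: advance 1 -> fork_pos = 16 + 1 = 17. Next multiple of 6 is 18 (not reached); still 2 fragment(s).
Check: final fork_pos = 17; the multiples of 6 that are <= 17 are 6..12 -> 17 // 6 = 2 completed fragment(s).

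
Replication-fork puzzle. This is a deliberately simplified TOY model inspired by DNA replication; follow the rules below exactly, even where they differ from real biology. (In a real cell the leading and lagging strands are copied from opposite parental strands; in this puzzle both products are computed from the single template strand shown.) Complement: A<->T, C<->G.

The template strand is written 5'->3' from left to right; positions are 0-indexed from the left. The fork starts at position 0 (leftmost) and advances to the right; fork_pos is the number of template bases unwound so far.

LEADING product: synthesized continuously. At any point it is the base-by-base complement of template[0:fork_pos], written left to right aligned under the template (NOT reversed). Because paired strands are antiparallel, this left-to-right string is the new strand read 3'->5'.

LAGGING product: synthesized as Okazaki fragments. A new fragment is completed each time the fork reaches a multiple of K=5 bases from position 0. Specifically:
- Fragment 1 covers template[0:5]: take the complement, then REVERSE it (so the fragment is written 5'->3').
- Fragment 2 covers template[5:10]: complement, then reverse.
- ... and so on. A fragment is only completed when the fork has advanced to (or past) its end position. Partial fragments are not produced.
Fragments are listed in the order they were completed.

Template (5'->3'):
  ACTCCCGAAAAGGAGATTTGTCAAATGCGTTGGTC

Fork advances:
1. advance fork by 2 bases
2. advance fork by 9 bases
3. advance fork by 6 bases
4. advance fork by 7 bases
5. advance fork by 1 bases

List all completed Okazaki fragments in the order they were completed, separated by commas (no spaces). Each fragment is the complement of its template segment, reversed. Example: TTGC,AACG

Answer: GGAGT,TTTCG,CTCCT,CAAAT,TTTGA

Derivation:
Step 1: advance 2 -> fork_pos = 0 + 2 = 2. Next multiple of 5 is 5 (not reached); still 0 fragment(s).
Step 2: advance 9 -> fork_pos = 2 + 9 = 11. Reached multiple(s) of 5: 5, 10 -> fragments 1-2 completed (2 total).
Step 3: advance 6 -> fork_pos = 11 + 6 = 17. Reached multiple(s) of 5: 15 -> fragment 3 completed (3 total).
Step 4: advance 7 -> fork_pos = 17 + 7 = 24. Reached multiple(s) of 5: 20 -> fragment 4 completed (4 total).
Step 5: advance 1 -> fork_pos = 24 + 1 = 25. Reached multiple(s) of 5: 25 -> fragment 5 completed (5 total).
Final fork_pos = 25, so 5 fragment(s) are complete. Build each: template segment -> complement -> reverse.
Fragment 1: template[0:5] = ACTCC -> complement TGAGG -> reversed GGAGT
Fragment 2: template[5:10] = CGAAA -> complement GCTTT -> reversed TTTCG
Fragment 3: template[10:15] = AGGAG -> complement TCCTC -> reversed CTCCT
Fragment 4: template[15:20] = ATTTG -> complement TAAAC -> reversed CAAAT
Fragment 5: template[20:25] = TCAAA -> complement AGTTT -> reversed TTTGA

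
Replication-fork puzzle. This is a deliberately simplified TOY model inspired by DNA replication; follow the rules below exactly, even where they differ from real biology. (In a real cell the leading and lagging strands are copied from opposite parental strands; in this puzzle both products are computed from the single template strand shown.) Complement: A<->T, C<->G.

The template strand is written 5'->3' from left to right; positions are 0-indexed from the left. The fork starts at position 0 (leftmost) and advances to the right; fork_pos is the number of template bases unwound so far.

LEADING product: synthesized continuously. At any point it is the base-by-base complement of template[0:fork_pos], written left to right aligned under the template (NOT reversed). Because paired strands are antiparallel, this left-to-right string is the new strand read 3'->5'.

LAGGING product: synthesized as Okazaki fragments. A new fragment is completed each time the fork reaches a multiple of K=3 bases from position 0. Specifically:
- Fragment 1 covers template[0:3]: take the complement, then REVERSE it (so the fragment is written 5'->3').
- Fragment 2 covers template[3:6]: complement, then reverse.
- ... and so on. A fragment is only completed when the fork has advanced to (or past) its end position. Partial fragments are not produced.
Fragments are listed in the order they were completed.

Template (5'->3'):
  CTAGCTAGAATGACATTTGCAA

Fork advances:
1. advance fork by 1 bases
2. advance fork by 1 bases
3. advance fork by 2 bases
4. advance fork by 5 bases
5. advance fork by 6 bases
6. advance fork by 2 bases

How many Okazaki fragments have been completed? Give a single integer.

Step 1: advance 1 -> fork_pos = 0 + 1 = 1. Next multiple of 3 is 3 (not reached); still 0 fragment(s).
Step 2: advance 1 -> fork_pos = 1 + 1 = 2. Next multiple of 3 is 3 (not reached); still 0 fragment(s).
Step 3: advance 2 -> fork_pos = 2 + 2 = 4. Reached multiple(s) of 3: 3 -> fragment 1 completed (1 total).
Step 4: advance 5 -> fork_pos = 4 + 5 = 9. Reached multiple(s) of 3: 6, 9 -> fragments 2-3 completed (3 total).
Step 5: advance 6 -> fork_pos = 9 + 6 = 15. Reached multiple(s) of 3: 12, 15 -> fragments 4-5 completed (5 total).
Step 6: advance 2 -> fork_pos = 15 + 2 = 17. Next multiple of 3 is 18 (not reached); still 5 fragment(s).
Check: final fork_pos = 17; the multiples of 3 that are <= 17 are 3..15 -> 17 // 3 = 5 completed fragment(s).

Answer: 5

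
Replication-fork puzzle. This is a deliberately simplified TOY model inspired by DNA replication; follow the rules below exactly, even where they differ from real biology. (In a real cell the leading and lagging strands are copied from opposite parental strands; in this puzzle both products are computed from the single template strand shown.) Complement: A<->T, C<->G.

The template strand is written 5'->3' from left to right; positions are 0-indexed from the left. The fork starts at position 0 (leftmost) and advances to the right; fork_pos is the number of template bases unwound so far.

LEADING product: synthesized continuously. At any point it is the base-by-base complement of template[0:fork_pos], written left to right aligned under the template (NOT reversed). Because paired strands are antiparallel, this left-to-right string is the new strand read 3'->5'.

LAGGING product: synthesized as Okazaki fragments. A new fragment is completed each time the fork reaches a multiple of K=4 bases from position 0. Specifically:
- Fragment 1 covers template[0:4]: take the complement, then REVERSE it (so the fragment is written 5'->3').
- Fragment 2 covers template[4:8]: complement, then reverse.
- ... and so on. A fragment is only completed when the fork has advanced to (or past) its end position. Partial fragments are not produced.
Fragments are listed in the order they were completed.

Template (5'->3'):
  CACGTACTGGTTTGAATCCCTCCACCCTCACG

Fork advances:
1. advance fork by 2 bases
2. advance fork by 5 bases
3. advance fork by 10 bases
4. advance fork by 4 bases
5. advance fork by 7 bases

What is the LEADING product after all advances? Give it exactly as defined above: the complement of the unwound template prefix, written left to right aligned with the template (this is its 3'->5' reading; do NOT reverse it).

Answer: GTGCATGACCAAACTTAGGGAGGTGGGA

Derivation:
Step 1: advance 2 -> fork_pos = 0 + 2 = 2.
Step 2: advance 5 -> fork_pos = 2 + 5 = 7.
Step 3: advance 10 -> fork_pos = 7 + 10 = 17.
Step 4: advance 4 -> fork_pos = 17 + 4 = 21.
Step 5: advance 7 -> fork_pos = 21 + 7 = 28.
Unwound prefix: template[0:28] = CACGTACTGGTTTGAATCCCTCCACCCT
Complement it base by base (A<->T, C<->G), keeping left-to-right order:
  [0:5] CACGT -> GTGCA
  [5:10] ACTGG -> TGACC
  [10:15] TTTGA -> AAACT
  [15:20] ATCCC -> TAGGG
  [20:25] TCCAC -> AGGTG
  [25:28] CCT -> GGA
Concatenate: GTGCATGACCAAACTTAGGGAGGTGGGA (length 28; written aligned with the template, i.e. 3'->5').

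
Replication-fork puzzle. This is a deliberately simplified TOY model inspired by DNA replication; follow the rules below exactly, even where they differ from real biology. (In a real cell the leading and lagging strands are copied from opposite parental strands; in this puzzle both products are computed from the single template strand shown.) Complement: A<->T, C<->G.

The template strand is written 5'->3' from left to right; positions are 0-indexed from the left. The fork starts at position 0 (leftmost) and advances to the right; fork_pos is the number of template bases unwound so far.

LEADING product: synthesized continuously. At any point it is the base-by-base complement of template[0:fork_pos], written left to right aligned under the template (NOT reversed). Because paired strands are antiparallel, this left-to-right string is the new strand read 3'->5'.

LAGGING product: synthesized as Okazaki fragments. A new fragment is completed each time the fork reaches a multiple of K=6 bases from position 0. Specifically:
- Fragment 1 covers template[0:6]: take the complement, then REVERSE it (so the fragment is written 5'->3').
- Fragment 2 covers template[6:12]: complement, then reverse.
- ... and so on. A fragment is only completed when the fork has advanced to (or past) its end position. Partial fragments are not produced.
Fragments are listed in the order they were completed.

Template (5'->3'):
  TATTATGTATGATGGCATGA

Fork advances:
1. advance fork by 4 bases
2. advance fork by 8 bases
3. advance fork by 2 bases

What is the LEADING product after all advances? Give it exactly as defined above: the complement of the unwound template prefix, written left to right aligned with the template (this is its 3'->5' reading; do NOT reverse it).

Answer: ATAATACATACTAC

Derivation:
Step 1: advance 4 -> fork_pos = 0 + 4 = 4.
Step 2: advance 8 -> fork_pos = 4 + 8 = 12.
Step 3: advance 2 -> fork_pos = 12 + 2 = 14.
Unwound prefix: template[0:14] = TATTATGTATGATG
Complement it base by base (A<->T, C<->G), keeping left-to-right order:
  [0:5] TATTA -> ATAAT
  [5:10] TGTAT -> ACATA
  [10:14] GATG -> CTAC
Concatenate: ATAATACATACTAC (length 14; written aligned with the template, i.e. 3'->5').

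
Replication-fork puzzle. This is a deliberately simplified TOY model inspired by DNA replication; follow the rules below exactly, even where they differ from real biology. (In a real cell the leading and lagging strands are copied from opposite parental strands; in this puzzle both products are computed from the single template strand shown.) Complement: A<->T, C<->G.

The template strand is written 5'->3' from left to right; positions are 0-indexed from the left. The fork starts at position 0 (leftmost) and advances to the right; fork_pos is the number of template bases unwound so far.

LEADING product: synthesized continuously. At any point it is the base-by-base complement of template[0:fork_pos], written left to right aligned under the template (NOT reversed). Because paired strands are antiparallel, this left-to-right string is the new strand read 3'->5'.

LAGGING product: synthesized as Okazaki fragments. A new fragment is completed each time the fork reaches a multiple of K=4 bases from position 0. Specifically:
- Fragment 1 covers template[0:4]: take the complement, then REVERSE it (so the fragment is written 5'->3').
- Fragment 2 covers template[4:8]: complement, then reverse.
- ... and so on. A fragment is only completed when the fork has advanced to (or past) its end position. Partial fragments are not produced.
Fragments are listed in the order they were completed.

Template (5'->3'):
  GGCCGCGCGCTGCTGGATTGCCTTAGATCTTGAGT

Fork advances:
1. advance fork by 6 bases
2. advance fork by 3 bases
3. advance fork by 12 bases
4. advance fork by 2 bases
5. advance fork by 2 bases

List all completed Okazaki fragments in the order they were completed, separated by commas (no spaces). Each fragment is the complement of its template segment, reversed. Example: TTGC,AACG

Step 1: advance 6 -> fork_pos = 0 + 6 = 6. Reached multiple(s) of 4: 4 -> fragment 1 completed (1 total).
Step 2: advance 3 -> fork_pos = 6 + 3 = 9. Reached multiple(s) of 4: 8 -> fragment 2 completed (2 total).
Step 3: advance 12 -> fork_pos = 9 + 12 = 21. Reached multiple(s) of 4: 12, 16, 20 -> fragments 3-5 completed (5 total).
Step 4: advance 2 -> fork_pos = 21 + 2 = 23. Next multiple of 4 is 24 (not reached); still 5 fragment(s).
Step 5: advance 2 -> fork_pos = 23 + 2 = 25. Reached multiple(s) of 4: 24 -> fragment 6 completed (6 total).
Final fork_pos = 25, so 6 fragment(s) are complete. Build each: template segment -> complement -> reverse.
Fragment 1: template[0:4] = GGCC -> complement CCGG -> reversed GGCC
Fragment 2: template[4:8] = GCGC -> complement CGCG -> reversed GCGC
Fragment 3: template[8:12] = GCTG -> complement CGAC -> reversed CAGC
Fragment 4: template[12:16] = CTGG -> complement GACC -> reversed CCAG
Fragment 5: template[16:20] = ATTG -> complement TAAC -> reversed CAAT
Fragment 6: template[20:24] = CCTT -> complement GGAA -> reversed AAGG

Answer: GGCC,GCGC,CAGC,CCAG,CAAT,AAGG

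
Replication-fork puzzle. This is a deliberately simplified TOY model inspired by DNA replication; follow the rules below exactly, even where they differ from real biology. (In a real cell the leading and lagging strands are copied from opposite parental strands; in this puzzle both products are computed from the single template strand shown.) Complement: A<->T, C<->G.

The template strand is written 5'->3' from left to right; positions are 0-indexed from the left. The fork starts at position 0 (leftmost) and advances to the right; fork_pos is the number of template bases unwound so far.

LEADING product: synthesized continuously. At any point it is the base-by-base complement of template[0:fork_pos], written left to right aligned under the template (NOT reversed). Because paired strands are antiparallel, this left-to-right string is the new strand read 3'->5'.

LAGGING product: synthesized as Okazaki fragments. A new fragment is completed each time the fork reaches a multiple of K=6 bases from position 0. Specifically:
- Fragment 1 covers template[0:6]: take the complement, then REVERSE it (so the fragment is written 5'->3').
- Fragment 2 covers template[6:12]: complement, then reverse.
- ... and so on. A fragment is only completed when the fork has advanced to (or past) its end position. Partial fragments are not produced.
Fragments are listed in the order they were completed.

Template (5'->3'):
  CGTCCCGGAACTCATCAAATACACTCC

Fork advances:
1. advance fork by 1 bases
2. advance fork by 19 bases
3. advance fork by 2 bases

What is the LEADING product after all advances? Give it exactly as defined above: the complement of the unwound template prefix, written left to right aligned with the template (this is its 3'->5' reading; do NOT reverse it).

Step 1: advance 1 -> fork_pos = 0 + 1 = 1.
Step 2: advance 19 -> fork_pos = 1 + 19 = 20.
Step 3: advance 2 -> fork_pos = 20 + 2 = 22.
Unwound prefix: template[0:22] = CGTCCCGGAACTCATCAAATAC
Complement it base by base (A<->T, C<->G), keeping left-to-right order:
  [0:5] CGTCC -> GCAGG
  [5:10] CGGAA -> GCCTT
  [10:15] CTCAT -> GAGTA
  [15:20] CAAAT -> GTTTA
  [20:22] AC -> TG
Concatenate: GCAGGGCCTTGAGTAGTTTATG (length 22; written aligned with the template, i.e. 3'->5').

Answer: GCAGGGCCTTGAGTAGTTTATG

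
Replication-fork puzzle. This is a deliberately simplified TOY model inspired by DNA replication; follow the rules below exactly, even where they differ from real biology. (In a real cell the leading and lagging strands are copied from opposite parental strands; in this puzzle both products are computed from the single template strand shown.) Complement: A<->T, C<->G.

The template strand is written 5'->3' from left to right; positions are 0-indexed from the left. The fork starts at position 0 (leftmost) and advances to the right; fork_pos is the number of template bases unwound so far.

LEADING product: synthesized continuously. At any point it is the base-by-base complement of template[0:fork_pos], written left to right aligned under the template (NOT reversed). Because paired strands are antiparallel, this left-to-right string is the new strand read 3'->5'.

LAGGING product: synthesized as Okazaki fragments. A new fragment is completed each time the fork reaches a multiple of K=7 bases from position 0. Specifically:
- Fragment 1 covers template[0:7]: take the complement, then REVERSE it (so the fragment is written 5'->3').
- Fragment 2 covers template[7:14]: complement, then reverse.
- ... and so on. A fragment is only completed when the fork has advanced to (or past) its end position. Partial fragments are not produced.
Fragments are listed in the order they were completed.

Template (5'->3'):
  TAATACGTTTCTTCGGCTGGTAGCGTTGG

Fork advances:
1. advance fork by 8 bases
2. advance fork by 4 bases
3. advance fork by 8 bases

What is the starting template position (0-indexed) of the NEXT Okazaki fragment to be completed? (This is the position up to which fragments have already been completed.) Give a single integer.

Step 1: advance 8 -> fork_pos = 0 + 8 = 8. Reached multiple(s) of 7: 7 -> fragment 1 completed (1 total).
Step 2: advance 4 -> fork_pos = 8 + 4 = 12. Next multiple of 7 is 14 (not reached); still 1 fragment(s).
Step 3: advance 8 -> fork_pos = 12 + 8 = 20. Reached multiple(s) of 7: 14 -> fragment 2 completed (2 total).
2 fragment(s) completed, covering template[0:14] (2 x 7 = 14). The next fragment, fragment 3, covers template[14:21], so it starts at position 14.

Answer: 14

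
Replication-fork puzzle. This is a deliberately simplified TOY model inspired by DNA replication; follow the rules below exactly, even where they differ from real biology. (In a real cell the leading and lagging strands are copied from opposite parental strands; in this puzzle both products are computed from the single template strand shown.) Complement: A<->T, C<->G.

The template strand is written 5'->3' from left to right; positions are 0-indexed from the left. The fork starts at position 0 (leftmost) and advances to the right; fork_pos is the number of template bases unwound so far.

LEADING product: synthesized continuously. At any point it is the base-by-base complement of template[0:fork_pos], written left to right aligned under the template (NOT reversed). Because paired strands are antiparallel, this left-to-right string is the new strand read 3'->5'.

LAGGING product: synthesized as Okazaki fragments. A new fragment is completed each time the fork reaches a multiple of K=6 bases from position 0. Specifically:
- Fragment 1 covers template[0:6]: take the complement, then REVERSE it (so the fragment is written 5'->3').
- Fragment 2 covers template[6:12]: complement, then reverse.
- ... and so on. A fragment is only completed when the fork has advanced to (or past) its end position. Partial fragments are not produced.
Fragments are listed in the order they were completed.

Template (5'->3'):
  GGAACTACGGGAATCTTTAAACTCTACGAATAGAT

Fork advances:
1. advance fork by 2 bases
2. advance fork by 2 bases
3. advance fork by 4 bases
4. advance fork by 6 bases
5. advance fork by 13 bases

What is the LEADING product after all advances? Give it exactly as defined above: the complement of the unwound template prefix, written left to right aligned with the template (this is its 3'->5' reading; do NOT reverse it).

Answer: CCTTGATGCCCTTAGAAATTTGAGATG

Derivation:
Step 1: advance 2 -> fork_pos = 0 + 2 = 2.
Step 2: advance 2 -> fork_pos = 2 + 2 = 4.
Step 3: advance 4 -> fork_pos = 4 + 4 = 8.
Step 4: advance 6 -> fork_pos = 8 + 6 = 14.
Step 5: advance 13 -> fork_pos = 14 + 13 = 27.
Unwound prefix: template[0:27] = GGAACTACGGGAATCTTTAAACTCTAC
Complement it base by base (A<->T, C<->G), keeping left-to-right order:
  [0:5] GGAAC -> CCTTG
  [5:10] TACGG -> ATGCC
  [10:15] GAATC -> CTTAG
  [15:20] TTTAA -> AAATT
  [20:25] ACTCT -> TGAGA
  [25:27] AC -> TG
Concatenate: CCTTGATGCCCTTAGAAATTTGAGATG (length 27; written aligned with the template, i.e. 3'->5').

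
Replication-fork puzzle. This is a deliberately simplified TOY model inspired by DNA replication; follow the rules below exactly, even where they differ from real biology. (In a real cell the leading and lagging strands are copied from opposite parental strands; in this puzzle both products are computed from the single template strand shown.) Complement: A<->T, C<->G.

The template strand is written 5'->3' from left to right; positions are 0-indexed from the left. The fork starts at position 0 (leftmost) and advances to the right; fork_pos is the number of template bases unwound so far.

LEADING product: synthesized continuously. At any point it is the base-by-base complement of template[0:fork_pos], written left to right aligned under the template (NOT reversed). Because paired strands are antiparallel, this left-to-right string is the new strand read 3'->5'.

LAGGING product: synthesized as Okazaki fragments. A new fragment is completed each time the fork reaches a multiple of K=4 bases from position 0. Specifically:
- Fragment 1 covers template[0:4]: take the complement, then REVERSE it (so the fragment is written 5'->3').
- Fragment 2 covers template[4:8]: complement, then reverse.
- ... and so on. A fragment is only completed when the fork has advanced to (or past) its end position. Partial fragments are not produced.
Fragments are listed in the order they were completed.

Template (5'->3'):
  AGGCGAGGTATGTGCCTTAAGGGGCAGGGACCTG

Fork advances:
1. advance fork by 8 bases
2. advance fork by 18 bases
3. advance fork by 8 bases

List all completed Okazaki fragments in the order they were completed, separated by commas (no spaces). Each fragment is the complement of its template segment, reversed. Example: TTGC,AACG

Answer: GCCT,CCTC,CATA,GGCA,TTAA,CCCC,CCTG,GGTC

Derivation:
Step 1: advance 8 -> fork_pos = 0 + 8 = 8. Reached multiple(s) of 4: 4, 8 -> fragments 1-2 completed (2 total).
Step 2: advance 18 -> fork_pos = 8 + 18 = 26. Reached multiple(s) of 4: 12, 16, 20, 24 -> fragments 3-6 completed (6 total).
Step 3: advance 8 -> fork_pos = 26 + 8 = 34. Reached multiple(s) of 4: 28, 32 -> fragments 7-8 completed (8 total).
Final fork_pos = 34, so 8 fragment(s) are complete. Build each: template segment -> complement -> reverse.
Fragment 1: template[0:4] = AGGC -> complement TCCG -> reversed GCCT
Fragment 2: template[4:8] = GAGG -> complement CTCC -> reversed CCTC
Fragment 3: template[8:12] = TATG -> complement ATAC -> reversed CATA
Fragment 4: template[12:16] = TGCC -> complement ACGG -> reversed GGCA
Fragment 5: template[16:20] = TTAA -> complement AATT -> reversed TTAA
Fragment 6: template[20:24] = GGGG -> complement CCCC -> reversed CCCC
Fragment 7: template[24:28] = CAGG -> complement GTCC -> reversed CCTG
Fragment 8: template[28:32] = GACC -> complement CTGG -> reversed GGTC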